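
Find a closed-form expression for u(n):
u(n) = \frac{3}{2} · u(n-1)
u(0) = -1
Pure geometric recurrence with ratio \frac{3}{2}.
By induction u(n) = u(0) · (\frac{3}{2})^n = - \left(\frac{3}{2}\right)^{n}.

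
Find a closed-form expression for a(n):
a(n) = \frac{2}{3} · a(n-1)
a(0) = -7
Pure geometric recurrence with ratio \frac{2}{3}.
By induction a(n) = a(0) · (\frac{2}{3})^n = - 7 \left(\frac{2}{3}\right)^{n}.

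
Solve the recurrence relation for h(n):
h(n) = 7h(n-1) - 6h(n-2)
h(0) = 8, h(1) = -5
Characteristic equation: x² - 7x + 6 = 0, which factors as (x - (1))(x - (6)) = 0.
Roots r₁ = 1, r₂ = 6 (distinct).
General solution: h(n) = A·(1)^n + B·(6)^n.
From h(0) = 8: A + B = 8.
From h(1) = -5: A + 6B = -5.
Solving: A = \frac{53}{5}, B = - \frac{13}{5}.
So h(n) = \frac{53}{5} - \frac{13 \cdot 6^{n}}{5}.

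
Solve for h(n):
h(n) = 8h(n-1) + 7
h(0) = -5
First-order linear non-homogeneous.
Homogeneous solution: h_h(n) = A·(8)^n.
Try constant particular solution h_p = K: K = 8K + 7 ⇒ K = -1.
General: h(n) = A·(8)^n - 1.
Apply h(0) = -5: A - 1 = -5 ⇒ A = -4.
So h(n) = - 4 \cdot 8^{n} - 1.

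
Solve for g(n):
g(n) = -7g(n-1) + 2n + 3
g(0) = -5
First-order linear with linear forcing.
Homogeneous solution: g_h(n) = A·(-7)^n.
Try particular g_p(n) = pn + q. Substituting:
  pn + q = -7(p(n-1) + q) + 2n + 3.
Matching the n-coefficient: p = -7p + 2 ⇒ p = \frac{1}{4}.
Matching constants: q = 7p - 7q + 3 ⇒ q = \frac{19}{32}.
General: g(n) = A·(-7)^n + \frac{n}{4} + \frac{19}{32}.
Apply g(0) = -5: A + \frac{19}{32} = -5 ⇒ A = - \frac{179}{32}.
So g(n) = - \frac{179 \left(-7\right)^{n}}{32} + \frac{n}{4} + \frac{19}{32}.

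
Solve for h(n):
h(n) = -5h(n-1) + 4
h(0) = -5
First-order linear non-homogeneous.
Homogeneous solution: h_h(n) = A·(-5)^n.
Try constant particular solution h_p = K: K = -5K + 4 ⇒ K = \frac{2}{3}.
General: h(n) = A·(-5)^n + \frac{2}{3}.
Apply h(0) = -5: A + \frac{2}{3} = -5 ⇒ A = - \frac{17}{3}.
So h(n) = \frac{2}{3} - \frac{17 \left(-5\right)^{n}}{3}.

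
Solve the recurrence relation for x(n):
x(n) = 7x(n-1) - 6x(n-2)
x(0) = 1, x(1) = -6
Characteristic equation: x² - 7x + 6 = 0, which factors as (x - (1))(x - (6)) = 0.
Roots r₁ = 1, r₂ = 6 (distinct).
General solution: x(n) = A·(1)^n + B·(6)^n.
From x(0) = 1: A + B = 1.
From x(1) = -6: A + 6B = -6.
Solving: A = \frac{12}{5}, B = - \frac{7}{5}.
So x(n) = \frac{12}{5} - \frac{7 \cdot 6^{n}}{5}.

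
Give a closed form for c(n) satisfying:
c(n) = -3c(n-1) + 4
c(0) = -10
First-order linear non-homogeneous.
Homogeneous solution: c_h(n) = A·(-3)^n.
Try constant particular solution c_p = K: K = -3K + 4 ⇒ K = 1.
General: c(n) = A·(-3)^n + 1.
Apply c(0) = -10: A + 1 = -10 ⇒ A = -11.
So c(n) = 1 - 11 \left(-3\right)^{n}.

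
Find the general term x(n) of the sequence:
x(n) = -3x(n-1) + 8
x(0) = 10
First-order linear non-homogeneous.
Homogeneous solution: x_h(n) = A·(-3)^n.
Try constant particular solution x_p = K: K = -3K + 8 ⇒ K = 2.
General: x(n) = A·(-3)^n + 2.
Apply x(0) = 10: A + 2 = 10 ⇒ A = 8.
So x(n) = 8 \left(-3\right)^{n} + 2.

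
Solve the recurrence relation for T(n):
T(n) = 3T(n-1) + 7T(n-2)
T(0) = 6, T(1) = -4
Characteristic equation: x² - 3x - 7 = 0.
Discriminant Δ = (3)² + 4·(7) = 37.
Roots r₁,₂ = (3 ± √37)/2, so r₁ = \frac{3}{2} + \frac{\sqrt{37}}{2}, r₂ = \frac{3}{2} - \frac{\sqrt{37}}{2}.
General solution: T(n) = A·r₁^n + B·r₂^n.
From the initial conditions, A + B = 6 and r₁A + r₂B = -4.
Since r₁ - r₂ = √37: A = (-4 - (6)r₂)/√37 = 3 - \frac{13 \sqrt{37}}{37}, and B = 6 - A = \frac{13 \sqrt{37}}{37} + 3.
So T(n) = \left(3 - \frac{13 \sqrt{37}}{37}\right)\left(\frac{3}{2} + \frac{\sqrt{37}}{2}\right)^n + \left(\frac{13 \sqrt{37}}{37} + 3\right)\left(\frac{3}{2} - \frac{\sqrt{37}}{2}\right)^n.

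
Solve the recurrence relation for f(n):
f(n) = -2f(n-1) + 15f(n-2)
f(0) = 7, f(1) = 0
Characteristic equation: x² + 2x - 15 = 0, which factors as (x - (-5))(x - (3)) = 0.
Roots r₁ = -5, r₂ = 3 (distinct).
General solution: f(n) = A·(-5)^n + B·(3)^n.
From f(0) = 7: A + B = 7.
From f(1) = 0: -5A + 3B = 0.
Solving: A = \frac{21}{8}, B = \frac{35}{8}.
So f(n) = \frac{21 \left(-5\right)^{n}}{8} + \frac{35 \cdot 3^{n}}{8}.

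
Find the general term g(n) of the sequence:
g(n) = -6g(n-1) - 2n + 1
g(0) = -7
First-order linear with linear forcing.
Homogeneous solution: g_h(n) = A·(-6)^n.
Try particular g_p(n) = pn + q. Substituting:
  pn + q = -6(p(n-1) + q) - 2n + 1.
Matching the n-coefficient: p = -6p - 2 ⇒ p = - \frac{2}{7}.
Matching constants: q = 6p - 6q + 1 ⇒ q = - \frac{5}{49}.
General: g(n) = A·(-6)^n - \frac{2 n}{7} - \frac{5}{49}.
Apply g(0) = -7: A - \frac{5}{49} = -7 ⇒ A = - \frac{338}{49}.
So g(n) = - \frac{338 \left(-6\right)^{n}}{49} - \frac{2 n}{7} - \frac{5}{49}.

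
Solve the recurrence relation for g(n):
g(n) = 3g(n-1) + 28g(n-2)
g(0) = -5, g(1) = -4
Characteristic equation: x² - 3x - 28 = 0, which factors as (x - (7))(x - (-4)) = 0.
Roots r₁ = 7, r₂ = -4 (distinct).
General solution: g(n) = A·(7)^n + B·(-4)^n.
From g(0) = -5: A + B = -5.
From g(1) = -4: 7A - 4B = -4.
Solving: A = - \frac{24}{11}, B = - \frac{31}{11}.
So g(n) = - \frac{31 \left(-4\right)^{n}}{11} - \frac{24 \cdot 7^{n}}{11}.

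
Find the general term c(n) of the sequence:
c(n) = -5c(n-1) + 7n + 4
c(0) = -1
First-order linear with linear forcing.
Homogeneous solution: c_h(n) = A·(-5)^n.
Try particular c_p(n) = pn + q. Substituting:
  pn + q = -5(p(n-1) + q) + 7n + 4.
Matching the n-coefficient: p = -5p + 7 ⇒ p = \frac{7}{6}.
Matching constants: q = 5p - 5q + 4 ⇒ q = \frac{59}{36}.
General: c(n) = A·(-5)^n + \frac{7 n}{6} + \frac{59}{36}.
Apply c(0) = -1: A + \frac{59}{36} = -1 ⇒ A = - \frac{95}{36}.
So c(n) = - \frac{95 \left(-5\right)^{n}}{36} + \frac{7 n}{6} + \frac{59}{36}.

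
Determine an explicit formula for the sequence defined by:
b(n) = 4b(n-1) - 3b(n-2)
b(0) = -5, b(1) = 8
Characteristic equation: x² - 4x + 3 = 0, which factors as (x - (1))(x - (3)) = 0.
Roots r₁ = 1, r₂ = 3 (distinct).
General solution: b(n) = A·(1)^n + B·(3)^n.
From b(0) = -5: A + B = -5.
From b(1) = 8: A + 3B = 8.
Solving: A = - \frac{23}{2}, B = \frac{13}{2}.
So b(n) = \frac{13 \cdot 3^{n}}{2} - \frac{23}{2}.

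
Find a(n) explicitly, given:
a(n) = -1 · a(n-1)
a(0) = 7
Pure geometric recurrence with ratio -1.
By induction a(n) = a(0) · (-1)^n = 7 \left(-1\right)^{n}.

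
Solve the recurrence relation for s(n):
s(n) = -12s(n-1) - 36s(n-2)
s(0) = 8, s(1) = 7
Characteristic equation: x² + 12x + 36 = 0, which is (x - (-6))².
Repeated root r = -6.
General solution: s(n) = (A + Bn)·(-6)^n.
From s(0) = 8: A = 8.
From s(1) = 7: (A + B)·(-6) = 7 ⇒ B = - \frac{55}{6}.
So s(n) = \left(8 - \frac{55 n}{6}\right) \cdot (-6)^n.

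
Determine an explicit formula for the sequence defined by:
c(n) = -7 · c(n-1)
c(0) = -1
Pure geometric recurrence with ratio -7.
By induction c(n) = c(0) · (-7)^n = - \left(-7\right)^{n}.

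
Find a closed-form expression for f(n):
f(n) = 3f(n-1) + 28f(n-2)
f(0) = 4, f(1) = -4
Characteristic equation: x² - 3x - 28 = 0, which factors as (x - (7))(x - (-4)) = 0.
Roots r₁ = 7, r₂ = -4 (distinct).
General solution: f(n) = A·(7)^n + B·(-4)^n.
From f(0) = 4: A + B = 4.
From f(1) = -4: 7A - 4B = -4.
Solving: A = \frac{12}{11}, B = \frac{32}{11}.
So f(n) = \frac{32 \left(-4\right)^{n}}{11} + \frac{12 \cdot 7^{n}}{11}.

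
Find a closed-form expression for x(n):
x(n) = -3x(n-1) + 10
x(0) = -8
First-order linear non-homogeneous.
Homogeneous solution: x_h(n) = A·(-3)^n.
Try constant particular solution x_p = K: K = -3K + 10 ⇒ K = \frac{5}{2}.
General: x(n) = A·(-3)^n + \frac{5}{2}.
Apply x(0) = -8: A + \frac{5}{2} = -8 ⇒ A = - \frac{21}{2}.
So x(n) = \frac{5}{2} - \frac{21 \left(-3\right)^{n}}{2}.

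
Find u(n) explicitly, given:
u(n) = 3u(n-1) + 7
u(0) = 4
First-order linear non-homogeneous.
Homogeneous solution: u_h(n) = A·(3)^n.
Try constant particular solution u_p = K: K = 3K + 7 ⇒ K = - \frac{7}{2}.
General: u(n) = A·(3)^n - \frac{7}{2}.
Apply u(0) = 4: A - \frac{7}{2} = 4 ⇒ A = \frac{15}{2}.
So u(n) = \frac{15 \cdot 3^{n}}{2} - \frac{7}{2}.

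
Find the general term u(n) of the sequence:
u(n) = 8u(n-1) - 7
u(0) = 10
First-order linear non-homogeneous.
Homogeneous solution: u_h(n) = A·(8)^n.
Try constant particular solution u_p = K: K = 8K - 7 ⇒ K = 1.
General: u(n) = A·(8)^n + 1.
Apply u(0) = 10: A + 1 = 10 ⇒ A = 9.
So u(n) = 9 \cdot 8^{n} + 1.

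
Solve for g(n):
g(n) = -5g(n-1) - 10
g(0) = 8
First-order linear non-homogeneous.
Homogeneous solution: g_h(n) = A·(-5)^n.
Try constant particular solution g_p = K: K = -5K - 10 ⇒ K = - \frac{5}{3}.
General: g(n) = A·(-5)^n - \frac{5}{3}.
Apply g(0) = 8: A - \frac{5}{3} = 8 ⇒ A = \frac{29}{3}.
So g(n) = \frac{29 \left(-5\right)^{n}}{3} - \frac{5}{3}.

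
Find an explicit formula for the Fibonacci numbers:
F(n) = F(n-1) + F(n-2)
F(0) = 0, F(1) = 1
This is the Fibonacci sequence.
Characteristic equation: x² - x - 1 = 0; roots r₁ = \frac{1}{2} + \frac{\sqrt{5}}{2}, r₂ = \frac{1}{2} - \frac{\sqrt{5}}{2}.
General: F(n) = A·r₁^n + B·r₂^n. Solving with F(0)=0, F(1)=1 gives A = \frac{\sqrt{5}}{5}, B = - \frac{\sqrt{5}}{5}.
So F(n) = \frac{2^{- n} \sqrt{5} \left(- \left(1 - \sqrt{5}\right)^{n} + \left(1 + \sqrt{5}\right)^{n}\right)}{5}.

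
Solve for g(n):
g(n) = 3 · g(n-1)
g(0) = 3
Pure geometric recurrence with ratio 3.
By induction g(n) = g(0) · (3)^n = 3 \cdot 3^{n}.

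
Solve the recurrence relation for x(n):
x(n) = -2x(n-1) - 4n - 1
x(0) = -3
First-order linear with linear forcing.
Homogeneous solution: x_h(n) = A·(-2)^n.
Try particular x_p(n) = pn + q. Substituting:
  pn + q = -2(p(n-1) + q) - 4n - 1.
Matching the n-coefficient: p = -2p - 4 ⇒ p = - \frac{4}{3}.
Matching constants: q = 2p - 2q - 1 ⇒ q = - \frac{11}{9}.
General: x(n) = A·(-2)^n - \frac{4 n}{3} - \frac{11}{9}.
Apply x(0) = -3: A - \frac{11}{9} = -3 ⇒ A = - \frac{16}{9}.
So x(n) = - \frac{16 \left(-2\right)^{n}}{9} - \frac{4 n}{3} - \frac{11}{9}.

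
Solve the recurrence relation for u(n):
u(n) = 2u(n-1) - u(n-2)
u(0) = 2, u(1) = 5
Characteristic equation: x² - 2x + 1 = 0, which is (x - (1))².
Repeated root r = 1.
General solution: u(n) = (A + Bn)·(1)^n.
From u(0) = 2: A = 2.
From u(1) = 5: (A + B)·(1) = 5 ⇒ B = 3.
So u(n) = \left(3 n + 2\right) \cdot (1)^n.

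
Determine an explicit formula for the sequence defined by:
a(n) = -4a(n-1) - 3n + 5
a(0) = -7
First-order linear with linear forcing.
Homogeneous solution: a_h(n) = A·(-4)^n.
Try particular a_p(n) = pn + q. Substituting:
  pn + q = -4(p(n-1) + q) - 3n + 5.
Matching the n-coefficient: p = -4p - 3 ⇒ p = - \frac{3}{5}.
Matching constants: q = 4p - 4q + 5 ⇒ q = \frac{13}{25}.
General: a(n) = A·(-4)^n - \frac{3 n}{5} + \frac{13}{25}.
Apply a(0) = -7: A + \frac{13}{25} = -7 ⇒ A = - \frac{188}{25}.
So a(n) = - \frac{188 \left(-4\right)^{n}}{25} - \frac{3 n}{5} + \frac{13}{25}.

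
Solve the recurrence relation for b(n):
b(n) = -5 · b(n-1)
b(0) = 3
Pure geometric recurrence with ratio -5.
By induction b(n) = b(0) · (-5)^n = 3 \left(-5\right)^{n}.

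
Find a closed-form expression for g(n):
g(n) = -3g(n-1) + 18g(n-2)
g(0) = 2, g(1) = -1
Characteristic equation: x² + 3x - 18 = 0, which factors as (x - (3))(x - (-6)) = 0.
Roots r₁ = 3, r₂ = -6 (distinct).
General solution: g(n) = A·(3)^n + B·(-6)^n.
From g(0) = 2: A + B = 2.
From g(1) = -1: 3A - 6B = -1.
Solving: A = \frac{11}{9}, B = \frac{7}{9}.
So g(n) = \frac{7 \left(-6\right)^{n}}{9} + \frac{11 \cdot 3^{n}}{9}.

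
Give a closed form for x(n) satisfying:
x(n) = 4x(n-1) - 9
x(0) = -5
First-order linear non-homogeneous.
Homogeneous solution: x_h(n) = A·(4)^n.
Try constant particular solution x_p = K: K = 4K - 9 ⇒ K = 3.
General: x(n) = A·(4)^n + 3.
Apply x(0) = -5: A + 3 = -5 ⇒ A = -8.
So x(n) = 3 - 8 \cdot 4^{n}.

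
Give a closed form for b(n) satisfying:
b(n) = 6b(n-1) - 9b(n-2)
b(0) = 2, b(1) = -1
Characteristic equation: x² - 6x + 9 = 0, which is (x - (3))².
Repeated root r = 3.
General solution: b(n) = (A + Bn)·(3)^n.
From b(0) = 2: A = 2.
From b(1) = -1: (A + B)·(3) = -1 ⇒ B = - \frac{7}{3}.
So b(n) = \left(2 - \frac{7 n}{3}\right) \cdot (3)^n.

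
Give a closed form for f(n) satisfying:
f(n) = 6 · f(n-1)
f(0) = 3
Pure geometric recurrence with ratio 6.
By induction f(n) = f(0) · (6)^n = 3 \cdot 6^{n}.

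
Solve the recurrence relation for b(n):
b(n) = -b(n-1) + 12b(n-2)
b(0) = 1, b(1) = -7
Characteristic equation: x² + x - 12 = 0, which factors as (x - (-4))(x - (3)) = 0.
Roots r₁ = -4, r₂ = 3 (distinct).
General solution: b(n) = A·(-4)^n + B·(3)^n.
From b(0) = 1: A + B = 1.
From b(1) = -7: -4A + 3B = -7.
Solving: A = \frac{10}{7}, B = - \frac{3}{7}.
So b(n) = \frac{10 \left(-4\right)^{n}}{7} - \frac{3 \cdot 3^{n}}{7}.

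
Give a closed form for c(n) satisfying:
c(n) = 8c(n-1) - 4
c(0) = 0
First-order linear non-homogeneous.
Homogeneous solution: c_h(n) = A·(8)^n.
Try constant particular solution c_p = K: K = 8K - 4 ⇒ K = \frac{4}{7}.
General: c(n) = A·(8)^n + \frac{4}{7}.
Apply c(0) = 0: A + \frac{4}{7} = 0 ⇒ A = - \frac{4}{7}.
So c(n) = \frac{4}{7} - \frac{4 \cdot 8^{n}}{7}.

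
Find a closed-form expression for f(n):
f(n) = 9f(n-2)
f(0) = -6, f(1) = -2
Characteristic equation: x² - 9 = 0, which factors as (x - (-3))(x - (3)) = 0.
Roots r₁ = -3, r₂ = 3 (distinct).
General solution: f(n) = A·(-3)^n + B·(3)^n.
From f(0) = -6: A + B = -6.
From f(1) = -2: -3A + 3B = -2.
Solving: A = - \frac{8}{3}, B = - \frac{10}{3}.
So f(n) = - \frac{8 \left(-3\right)^{n}}{3} - \frac{10 \cdot 3^{n}}{3}.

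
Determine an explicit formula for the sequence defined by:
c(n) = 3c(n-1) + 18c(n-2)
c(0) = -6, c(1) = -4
Characteristic equation: x² - 3x - 18 = 0, which factors as (x - (-3))(x - (6)) = 0.
Roots r₁ = -3, r₂ = 6 (distinct).
General solution: c(n) = A·(-3)^n + B·(6)^n.
From c(0) = -6: A + B = -6.
From c(1) = -4: -3A + 6B = -4.
Solving: A = - \frac{32}{9}, B = - \frac{22}{9}.
So c(n) = - \frac{32 \left(-3\right)^{n}}{9} - \frac{22 \cdot 6^{n}}{9}.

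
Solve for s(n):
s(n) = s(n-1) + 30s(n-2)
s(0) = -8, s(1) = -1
Characteristic equation: x² - x - 30 = 0, which factors as (x - (6))(x - (-5)) = 0.
Roots r₁ = 6, r₂ = -5 (distinct).
General solution: s(n) = A·(6)^n + B·(-5)^n.
From s(0) = -8: A + B = -8.
From s(1) = -1: 6A - 5B = -1.
Solving: A = - \frac{41}{11}, B = - \frac{47}{11}.
So s(n) = - \frac{47 \left(-5\right)^{n}}{11} - \frac{41 \cdot 6^{n}}{11}.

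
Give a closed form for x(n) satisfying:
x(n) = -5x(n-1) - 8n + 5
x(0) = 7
First-order linear with linear forcing.
Homogeneous solution: x_h(n) = A·(-5)^n.
Try particular x_p(n) = pn + q. Substituting:
  pn + q = -5(p(n-1) + q) - 8n + 5.
Matching the n-coefficient: p = -5p - 8 ⇒ p = - \frac{4}{3}.
Matching constants: q = 5p - 5q + 5 ⇒ q = - \frac{5}{18}.
General: x(n) = A·(-5)^n - \frac{4 n}{3} - \frac{5}{18}.
Apply x(0) = 7: A - \frac{5}{18} = 7 ⇒ A = \frac{131}{18}.
So x(n) = \frac{131 \left(-5\right)^{n}}{18} - \frac{4 n}{3} - \frac{5}{18}.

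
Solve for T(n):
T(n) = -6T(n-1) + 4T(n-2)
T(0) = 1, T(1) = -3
Characteristic equation: x² + 6x - 4 = 0.
Discriminant Δ = (-6)² + 4·(4) = 52.
Roots r₁,₂ = (-6 ± √52)/2, so r₁ = -3 + \sqrt{13}, r₂ = - \sqrt{13} - 3.
General solution: T(n) = A·r₁^n + B·r₂^n.
From the initial conditions, A + B = 1 and r₁A + r₂B = -3.
Since r₁ - r₂ = √52: A = (-3 - (1)r₂)/√52 = \frac{1}{2}, and B = 1 - A = \frac{1}{2}.
So T(n) = \left(\frac{1}{2}\right)\left(-3 + \sqrt{13}\right)^n + \left(\frac{1}{2}\right)\left(- \sqrt{13} - 3\right)^n.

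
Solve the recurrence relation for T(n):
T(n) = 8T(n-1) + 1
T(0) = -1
First-order linear non-homogeneous.
Homogeneous solution: T_h(n) = A·(8)^n.
Try constant particular solution T_p = K: K = 8K + 1 ⇒ K = - \frac{1}{7}.
General: T(n) = A·(8)^n - \frac{1}{7}.
Apply T(0) = -1: A - \frac{1}{7} = -1 ⇒ A = - \frac{6}{7}.
So T(n) = - \frac{6 \cdot 8^{n}}{7} - \frac{1}{7}.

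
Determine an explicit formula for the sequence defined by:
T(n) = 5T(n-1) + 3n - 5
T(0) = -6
First-order linear with linear forcing.
Homogeneous solution: T_h(n) = A·(5)^n.
Try particular T_p(n) = pn + q. Substituting:
  pn + q = 5(p(n-1) + q) + 3n - 5.
Matching the n-coefficient: p = 5p + 3 ⇒ p = - \frac{3}{4}.
Matching constants: q = -5p + 5q - 5 ⇒ q = \frac{5}{16}.
General: T(n) = A·(5)^n - \frac{3 n}{4} + \frac{5}{16}.
Apply T(0) = -6: A + \frac{5}{16} = -6 ⇒ A = - \frac{101}{16}.
So T(n) = - \frac{101 \cdot 5^{n}}{16} - \frac{3 n}{4} + \frac{5}{16}.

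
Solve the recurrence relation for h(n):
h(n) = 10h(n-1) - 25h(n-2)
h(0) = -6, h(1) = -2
Characteristic equation: x² - 10x + 25 = 0, which is (x - (5))².
Repeated root r = 5.
General solution: h(n) = (A + Bn)·(5)^n.
From h(0) = -6: A = -6.
From h(1) = -2: (A + B)·(5) = -2 ⇒ B = \frac{28}{5}.
So h(n) = \left(\frac{28 n}{5} - 6\right) \cdot (5)^n.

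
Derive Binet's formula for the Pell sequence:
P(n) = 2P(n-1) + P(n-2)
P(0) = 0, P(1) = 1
This is the Pell sequence.
Characteristic equation: x² - 2x - 1 = 0; roots r₁ = 1 + \sqrt{2}, r₂ = 1 - \sqrt{2}.
General: P(n) = A·r₁^n + B·r₂^n. Solving with P(0)=0, P(1)=1 gives A = \frac{\sqrt{2}}{4}, B = - \frac{\sqrt{2}}{4}.
So P(n) = \frac{\sqrt{2} \left(- \left(1 - \sqrt{2}\right)^{n} + \left(1 + \sqrt{2}\right)^{n}\right)}{4}.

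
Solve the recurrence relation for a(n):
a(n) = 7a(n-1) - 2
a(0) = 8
First-order linear non-homogeneous.
Homogeneous solution: a_h(n) = A·(7)^n.
Try constant particular solution a_p = K: K = 7K - 2 ⇒ K = \frac{1}{3}.
General: a(n) = A·(7)^n + \frac{1}{3}.
Apply a(0) = 8: A + \frac{1}{3} = 8 ⇒ A = \frac{23}{3}.
So a(n) = \frac{23 \cdot 7^{n}}{3} + \frac{1}{3}.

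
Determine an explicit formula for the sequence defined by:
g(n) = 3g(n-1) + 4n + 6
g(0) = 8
First-order linear with linear forcing.
Homogeneous solution: g_h(n) = A·(3)^n.
Try particular g_p(n) = pn + q. Substituting:
  pn + q = 3(p(n-1) + q) + 4n + 6.
Matching the n-coefficient: p = 3p + 4 ⇒ p = -2.
Matching constants: q = -3p + 3q + 6 ⇒ q = -6.
General: g(n) = A·(3)^n - 2 n - 6.
Apply g(0) = 8: A - 6 = 8 ⇒ A = 14.
So g(n) = 14 \cdot 3^{n} - 2 n - 6.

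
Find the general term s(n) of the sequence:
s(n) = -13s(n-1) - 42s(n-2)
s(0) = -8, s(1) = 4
Characteristic equation: x² + 13x + 42 = 0, which factors as (x - (-7))(x - (-6)) = 0.
Roots r₁ = -7, r₂ = -6 (distinct).
General solution: s(n) = A·(-7)^n + B·(-6)^n.
From s(0) = -8: A + B = -8.
From s(1) = 4: -7A - 6B = 4.
Solving: A = 44, B = -52.
So s(n) = - 52 \left(-6\right)^{n} + 44 \left(-7\right)^{n}.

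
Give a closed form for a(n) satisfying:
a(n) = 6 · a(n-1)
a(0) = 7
Pure geometric recurrence with ratio 6.
By induction a(n) = a(0) · (6)^n = 7 \cdot 6^{n}.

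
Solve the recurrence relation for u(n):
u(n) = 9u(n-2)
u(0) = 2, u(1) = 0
Characteristic equation: x² - 9 = 0, which factors as (x - (3))(x - (-3)) = 0.
Roots r₁ = 3, r₂ = -3 (distinct).
General solution: u(n) = A·(3)^n + B·(-3)^n.
From u(0) = 2: A + B = 2.
From u(1) = 0: 3A - 3B = 0.
Solving: A = 1, B = 1.
So u(n) = \left(-3\right)^{n} + 3^{n}.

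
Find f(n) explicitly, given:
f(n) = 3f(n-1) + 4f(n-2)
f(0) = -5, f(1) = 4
Characteristic equation: x² - 3x - 4 = 0, which factors as (x - (-1))(x - (4)) = 0.
Roots r₁ = -1, r₂ = 4 (distinct).
General solution: f(n) = A·(-1)^n + B·(4)^n.
From f(0) = -5: A + B = -5.
From f(1) = 4: -A + 4B = 4.
Solving: A = - \frac{24}{5}, B = - \frac{1}{5}.
So f(n) = - \frac{24 \left(-1\right)^{n}}{5} - \frac{4^{n}}{5}.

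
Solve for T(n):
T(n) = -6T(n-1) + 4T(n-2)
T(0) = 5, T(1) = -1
Characteristic equation: x² + 6x - 4 = 0.
Discriminant Δ = (-6)² + 4·(4) = 52.
Roots r₁,₂ = (-6 ± √52)/2, so r₁ = -3 + \sqrt{13}, r₂ = - \sqrt{13} - 3.
General solution: T(n) = A·r₁^n + B·r₂^n.
From the initial conditions, A + B = 5 and r₁A + r₂B = -1.
Since r₁ - r₂ = √52: A = (-1 - (5)r₂)/√52 = \frac{7 \sqrt{13}}{13} + \frac{5}{2}, and B = 5 - A = \frac{5}{2} - \frac{7 \sqrt{13}}{13}.
So T(n) = \left(\frac{7 \sqrt{13}}{13} + \frac{5}{2}\right)\left(-3 + \sqrt{13}\right)^n + \left(\frac{5}{2} - \frac{7 \sqrt{13}}{13}\right)\left(- \sqrt{13} - 3\right)^n.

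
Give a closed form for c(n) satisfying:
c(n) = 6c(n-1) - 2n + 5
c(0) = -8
First-order linear with linear forcing.
Homogeneous solution: c_h(n) = A·(6)^n.
Try particular c_p(n) = pn + q. Substituting:
  pn + q = 6(p(n-1) + q) - 2n + 5.
Matching the n-coefficient: p = 6p - 2 ⇒ p = \frac{2}{5}.
Matching constants: q = -6p + 6q + 5 ⇒ q = - \frac{13}{25}.
General: c(n) = A·(6)^n + \frac{2 n}{5} - \frac{13}{25}.
Apply c(0) = -8: A - \frac{13}{25} = -8 ⇒ A = - \frac{187}{25}.
So c(n) = - \frac{187 \cdot 6^{n}}{25} + \frac{2 n}{5} - \frac{13}{25}.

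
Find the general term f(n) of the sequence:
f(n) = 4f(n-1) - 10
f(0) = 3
First-order linear non-homogeneous.
Homogeneous solution: f_h(n) = A·(4)^n.
Try constant particular solution f_p = K: K = 4K - 10 ⇒ K = \frac{10}{3}.
General: f(n) = A·(4)^n + \frac{10}{3}.
Apply f(0) = 3: A + \frac{10}{3} = 3 ⇒ A = - \frac{1}{3}.
So f(n) = \frac{10}{3} - \frac{4^{n}}{3}.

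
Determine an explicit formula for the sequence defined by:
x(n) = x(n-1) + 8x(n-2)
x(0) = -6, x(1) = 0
Characteristic equation: x² - x - 8 = 0.
Discriminant Δ = (1)² + 4·(8) = 33.
Roots r₁,₂ = (1 ± √33)/2, so r₁ = \frac{1}{2} + \frac{\sqrt{33}}{2}, r₂ = \frac{1}{2} - \frac{\sqrt{33}}{2}.
General solution: x(n) = A·r₁^n + B·r₂^n.
From the initial conditions, A + B = -6 and r₁A + r₂B = 0.
Since r₁ - r₂ = √33: A = (0 - (-6)r₂)/√33 = -3 + \frac{\sqrt{33}}{11}, and B = -6 - A = -3 - \frac{\sqrt{33}}{11}.
So x(n) = \left(-3 + \frac{\sqrt{33}}{11}\right)\left(\frac{1}{2} + \frac{\sqrt{33}}{2}\right)^n + \left(-3 - \frac{\sqrt{33}}{11}\right)\left(\frac{1}{2} - \frac{\sqrt{33}}{2}\right)^n.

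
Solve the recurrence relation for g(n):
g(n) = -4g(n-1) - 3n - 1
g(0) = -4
First-order linear with linear forcing.
Homogeneous solution: g_h(n) = A·(-4)^n.
Try particular g_p(n) = pn + q. Substituting:
  pn + q = -4(p(n-1) + q) - 3n - 1.
Matching the n-coefficient: p = -4p - 3 ⇒ p = - \frac{3}{5}.
Matching constants: q = 4p - 4q - 1 ⇒ q = - \frac{17}{25}.
General: g(n) = A·(-4)^n - \frac{3 n}{5} - \frac{17}{25}.
Apply g(0) = -4: A - \frac{17}{25} = -4 ⇒ A = - \frac{83}{25}.
So g(n) = - \frac{83 \left(-4\right)^{n}}{25} - \frac{3 n}{5} - \frac{17}{25}.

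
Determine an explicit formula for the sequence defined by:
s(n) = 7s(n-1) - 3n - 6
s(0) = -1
First-order linear with linear forcing.
Homogeneous solution: s_h(n) = A·(7)^n.
Try particular s_p(n) = pn + q. Substituting:
  pn + q = 7(p(n-1) + q) - 3n - 6.
Matching the n-coefficient: p = 7p - 3 ⇒ p = \frac{1}{2}.
Matching constants: q = -7p + 7q - 6 ⇒ q = \frac{19}{12}.
General: s(n) = A·(7)^n + \frac{n}{2} + \frac{19}{12}.
Apply s(0) = -1: A + \frac{19}{12} = -1 ⇒ A = - \frac{31}{12}.
So s(n) = - \frac{31 \cdot 7^{n}}{12} + \frac{n}{2} + \frac{19}{12}.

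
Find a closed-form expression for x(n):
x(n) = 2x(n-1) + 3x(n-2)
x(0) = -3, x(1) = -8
Characteristic equation: x² - 2x - 3 = 0, which factors as (x - (3))(x - (-1)) = 0.
Roots r₁ = 3, r₂ = -1 (distinct).
General solution: x(n) = A·(3)^n + B·(-1)^n.
From x(0) = -3: A + B = -3.
From x(1) = -8: 3A - B = -8.
Solving: A = - \frac{11}{4}, B = - \frac{1}{4}.
So x(n) = - \frac{\left(-1\right)^{n}}{4} - \frac{11 \cdot 3^{n}}{4}.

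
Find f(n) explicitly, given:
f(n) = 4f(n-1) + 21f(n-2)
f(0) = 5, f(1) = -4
Characteristic equation: x² - 4x - 21 = 0, which factors as (x - (-3))(x - (7)) = 0.
Roots r₁ = -3, r₂ = 7 (distinct).
General solution: f(n) = A·(-3)^n + B·(7)^n.
From f(0) = 5: A + B = 5.
From f(1) = -4: -3A + 7B = -4.
Solving: A = \frac{39}{10}, B = \frac{11}{10}.
So f(n) = \frac{39 \left(-3\right)^{n}}{10} + \frac{11 \cdot 7^{n}}{10}.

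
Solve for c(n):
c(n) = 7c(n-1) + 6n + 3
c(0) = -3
First-order linear with linear forcing.
Homogeneous solution: c_h(n) = A·(7)^n.
Try particular c_p(n) = pn + q. Substituting:
  pn + q = 7(p(n-1) + q) + 6n + 3.
Matching the n-coefficient: p = 7p + 6 ⇒ p = -1.
Matching constants: q = -7p + 7q + 3 ⇒ q = - \frac{5}{3}.
General: c(n) = A·(7)^n - n - \frac{5}{3}.
Apply c(0) = -3: A - \frac{5}{3} = -3 ⇒ A = - \frac{4}{3}.
So c(n) = - \frac{4 \cdot 7^{n}}{3} - n - \frac{5}{3}.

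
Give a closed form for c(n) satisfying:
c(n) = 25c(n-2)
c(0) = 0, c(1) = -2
Characteristic equation: x² - 25 = 0, which factors as (x - (5))(x - (-5)) = 0.
Roots r₁ = 5, r₂ = -5 (distinct).
General solution: c(n) = A·(5)^n + B·(-5)^n.
From c(0) = 0: A + B = 0.
From c(1) = -2: 5A - 5B = -2.
Solving: A = - \frac{1}{5}, B = \frac{1}{5}.
So c(n) = \frac{\left(-5\right)^{n}}{5} - \frac{5^{n}}{5}.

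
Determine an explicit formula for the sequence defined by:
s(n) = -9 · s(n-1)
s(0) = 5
Pure geometric recurrence with ratio -9.
By induction s(n) = s(0) · (-9)^n = 5 \left(-9\right)^{n}.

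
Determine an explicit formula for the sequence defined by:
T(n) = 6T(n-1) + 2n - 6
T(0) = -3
First-order linear with linear forcing.
Homogeneous solution: T_h(n) = A·(6)^n.
Try particular T_p(n) = pn + q. Substituting:
  pn + q = 6(p(n-1) + q) + 2n - 6.
Matching the n-coefficient: p = 6p + 2 ⇒ p = - \frac{2}{5}.
Matching constants: q = -6p + 6q - 6 ⇒ q = \frac{18}{25}.
General: T(n) = A·(6)^n - \frac{2 n}{5} + \frac{18}{25}.
Apply T(0) = -3: A + \frac{18}{25} = -3 ⇒ A = - \frac{93}{25}.
So T(n) = - \frac{93 \cdot 6^{n}}{25} - \frac{2 n}{5} + \frac{18}{25}.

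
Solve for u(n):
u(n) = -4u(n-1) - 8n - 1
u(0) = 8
First-order linear with linear forcing.
Homogeneous solution: u_h(n) = A·(-4)^n.
Try particular u_p(n) = pn + q. Substituting:
  pn + q = -4(p(n-1) + q) - 8n - 1.
Matching the n-coefficient: p = -4p - 8 ⇒ p = - \frac{8}{5}.
Matching constants: q = 4p - 4q - 1 ⇒ q = - \frac{37}{25}.
General: u(n) = A·(-4)^n - \frac{8 n}{5} - \frac{37}{25}.
Apply u(0) = 8: A - \frac{37}{25} = 8 ⇒ A = \frac{237}{25}.
So u(n) = \frac{237 \left(-4\right)^{n}}{25} - \frac{8 n}{5} - \frac{37}{25}.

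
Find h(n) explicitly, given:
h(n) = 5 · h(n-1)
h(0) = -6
Pure geometric recurrence with ratio 5.
By induction h(n) = h(0) · (5)^n = - 6 \cdot 5^{n}.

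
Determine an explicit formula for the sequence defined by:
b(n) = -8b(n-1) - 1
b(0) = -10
First-order linear non-homogeneous.
Homogeneous solution: b_h(n) = A·(-8)^n.
Try constant particular solution b_p = K: K = -8K - 1 ⇒ K = - \frac{1}{9}.
General: b(n) = A·(-8)^n - \frac{1}{9}.
Apply b(0) = -10: A - \frac{1}{9} = -10 ⇒ A = - \frac{89}{9}.
So b(n) = - \frac{89 \left(-8\right)^{n}}{9} - \frac{1}{9}.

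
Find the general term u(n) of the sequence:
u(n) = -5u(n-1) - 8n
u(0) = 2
First-order linear with linear forcing.
Homogeneous solution: u_h(n) = A·(-5)^n.
Try particular u_p(n) = pn + q. Substituting:
  pn + q = -5(p(n-1) + q) - 8n.
Matching the n-coefficient: p = -5p - 8 ⇒ p = - \frac{4}{3}.
Matching constants: q = 5p - 5q ⇒ q = - \frac{10}{9}.
General: u(n) = A·(-5)^n - \frac{4 n}{3} - \frac{10}{9}.
Apply u(0) = 2: A - \frac{10}{9} = 2 ⇒ A = \frac{28}{9}.
So u(n) = \frac{28 \left(-5\right)^{n}}{9} - \frac{4 n}{3} - \frac{10}{9}.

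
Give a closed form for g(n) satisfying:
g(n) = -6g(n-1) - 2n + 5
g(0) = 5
First-order linear with linear forcing.
Homogeneous solution: g_h(n) = A·(-6)^n.
Try particular g_p(n) = pn + q. Substituting:
  pn + q = -6(p(n-1) + q) - 2n + 5.
Matching the n-coefficient: p = -6p - 2 ⇒ p = - \frac{2}{7}.
Matching constants: q = 6p - 6q + 5 ⇒ q = \frac{23}{49}.
General: g(n) = A·(-6)^n - \frac{2 n}{7} + \frac{23}{49}.
Apply g(0) = 5: A + \frac{23}{49} = 5 ⇒ A = \frac{222}{49}.
So g(n) = \frac{222 \left(-6\right)^{n}}{49} - \frac{2 n}{7} + \frac{23}{49}.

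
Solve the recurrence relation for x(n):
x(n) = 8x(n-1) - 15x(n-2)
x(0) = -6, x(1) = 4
Characteristic equation: x² - 8x + 15 = 0, which factors as (x - (5))(x - (3)) = 0.
Roots r₁ = 5, r₂ = 3 (distinct).
General solution: x(n) = A·(5)^n + B·(3)^n.
From x(0) = -6: A + B = -6.
From x(1) = 4: 5A + 3B = 4.
Solving: A = 11, B = -17.
So x(n) = - 17 \cdot 3^{n} + 11 \cdot 5^{n}.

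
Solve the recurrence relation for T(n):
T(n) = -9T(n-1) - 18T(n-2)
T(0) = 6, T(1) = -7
Characteristic equation: x² + 9x + 18 = 0, which factors as (x - (-6))(x - (-3)) = 0.
Roots r₁ = -6, r₂ = -3 (distinct).
General solution: T(n) = A·(-6)^n + B·(-3)^n.
From T(0) = 6: A + B = 6.
From T(1) = -7: -6A - 3B = -7.
Solving: A = - \frac{11}{3}, B = \frac{29}{3}.
So T(n) = \frac{29 \left(-3\right)^{n}}{3} - \frac{11 \left(-6\right)^{n}}{3}.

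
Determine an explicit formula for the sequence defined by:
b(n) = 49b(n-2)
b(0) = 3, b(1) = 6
Characteristic equation: x² - 49 = 0, which factors as (x - (-7))(x - (7)) = 0.
Roots r₁ = -7, r₂ = 7 (distinct).
General solution: b(n) = A·(-7)^n + B·(7)^n.
From b(0) = 3: A + B = 3.
From b(1) = 6: -7A + 7B = 6.
Solving: A = \frac{15}{14}, B = \frac{27}{14}.
So b(n) = \frac{15 \left(-7\right)^{n}}{14} + \frac{27 \cdot 7^{n}}{14}.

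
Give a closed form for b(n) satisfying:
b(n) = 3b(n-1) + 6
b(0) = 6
First-order linear non-homogeneous.
Homogeneous solution: b_h(n) = A·(3)^n.
Try constant particular solution b_p = K: K = 3K + 6 ⇒ K = -3.
General: b(n) = A·(3)^n - 3.
Apply b(0) = 6: A - 3 = 6 ⇒ A = 9.
So b(n) = 9 \cdot 3^{n} - 3.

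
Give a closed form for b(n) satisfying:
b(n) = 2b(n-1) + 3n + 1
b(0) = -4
First-order linear with linear forcing.
Homogeneous solution: b_h(n) = A·(2)^n.
Try particular b_p(n) = pn + q. Substituting:
  pn + q = 2(p(n-1) + q) + 3n + 1.
Matching the n-coefficient: p = 2p + 3 ⇒ p = -3.
Matching constants: q = -2p + 2q + 1 ⇒ q = -7.
General: b(n) = A·(2)^n - 3 n - 7.
Apply b(0) = -4: A - 7 = -4 ⇒ A = 3.
So b(n) = 3 \cdot 2^{n} - 3 n - 7.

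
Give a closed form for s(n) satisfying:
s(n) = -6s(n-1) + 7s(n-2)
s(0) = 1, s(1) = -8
Characteristic equation: x² + 6x - 7 = 0, which factors as (x - (1))(x - (-7)) = 0.
Roots r₁ = 1, r₂ = -7 (distinct).
General solution: s(n) = A·(1)^n + B·(-7)^n.
From s(0) = 1: A + B = 1.
From s(1) = -8: A - 7B = -8.
Solving: A = - \frac{1}{8}, B = \frac{9}{8}.
So s(n) = \frac{9 \left(-7\right)^{n}}{8} - \frac{1}{8}.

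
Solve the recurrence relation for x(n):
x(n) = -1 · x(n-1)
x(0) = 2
Pure geometric recurrence with ratio -1.
By induction x(n) = x(0) · (-1)^n = 2 \left(-1\right)^{n}.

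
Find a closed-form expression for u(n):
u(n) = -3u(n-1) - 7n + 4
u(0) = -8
First-order linear with linear forcing.
Homogeneous solution: u_h(n) = A·(-3)^n.
Try particular u_p(n) = pn + q. Substituting:
  pn + q = -3(p(n-1) + q) - 7n + 4.
Matching the n-coefficient: p = -3p - 7 ⇒ p = - \frac{7}{4}.
Matching constants: q = 3p - 3q + 4 ⇒ q = - \frac{5}{16}.
General: u(n) = A·(-3)^n - \frac{7 n}{4} - \frac{5}{16}.
Apply u(0) = -8: A - \frac{5}{16} = -8 ⇒ A = - \frac{123}{16}.
So u(n) = - \frac{123 \left(-3\right)^{n}}{16} - \frac{7 n}{4} - \frac{5}{16}.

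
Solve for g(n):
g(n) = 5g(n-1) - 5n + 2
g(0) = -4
First-order linear with linear forcing.
Homogeneous solution: g_h(n) = A·(5)^n.
Try particular g_p(n) = pn + q. Substituting:
  pn + q = 5(p(n-1) + q) - 5n + 2.
Matching the n-coefficient: p = 5p - 5 ⇒ p = \frac{5}{4}.
Matching constants: q = -5p + 5q + 2 ⇒ q = \frac{17}{16}.
General: g(n) = A·(5)^n + \frac{5 n}{4} + \frac{17}{16}.
Apply g(0) = -4: A + \frac{17}{16} = -4 ⇒ A = - \frac{81}{16}.
So g(n) = - \frac{81 \cdot 5^{n}}{16} + \frac{5 n}{4} + \frac{17}{16}.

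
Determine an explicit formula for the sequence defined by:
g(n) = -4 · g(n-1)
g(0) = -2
Pure geometric recurrence with ratio -4.
By induction g(n) = g(0) · (-4)^n = - 2 \left(-4\right)^{n}.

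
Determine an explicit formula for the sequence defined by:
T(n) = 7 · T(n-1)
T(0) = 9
Pure geometric recurrence with ratio 7.
By induction T(n) = T(0) · (7)^n = 9 \cdot 7^{n}.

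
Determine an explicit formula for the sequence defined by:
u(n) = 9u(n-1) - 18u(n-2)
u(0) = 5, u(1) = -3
Characteristic equation: x² - 9x + 18 = 0, which factors as (x - (3))(x - (6)) = 0.
Roots r₁ = 3, r₂ = 6 (distinct).
General solution: u(n) = A·(3)^n + B·(6)^n.
From u(0) = 5: A + B = 5.
From u(1) = -3: 3A + 6B = -3.
Solving: A = 11, B = -6.
So u(n) = 11 \cdot 3^{n} - 6 \cdot 6^{n}.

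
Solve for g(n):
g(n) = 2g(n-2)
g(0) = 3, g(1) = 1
Characteristic equation: x² - 2 = 0.
Discriminant Δ = (0)² + 4·(2) = 8.
Roots r₁,₂ = (0 ± √8)/2, so r₁ = \sqrt{2}, r₂ = - \sqrt{2}.
General solution: g(n) = A·r₁^n + B·r₂^n.
From the initial conditions, A + B = 3 and r₁A + r₂B = 1.
Since r₁ - r₂ = √8: A = (1 - (3)r₂)/√8 = \frac{\sqrt{2}}{4} + \frac{3}{2}, and B = 3 - A = \frac{3}{2} - \frac{\sqrt{2}}{4}.
So g(n) = \left(\frac{\sqrt{2}}{4} + \frac{3}{2}\right)\left(\sqrt{2}\right)^n + \left(\frac{3}{2} - \frac{\sqrt{2}}{4}\right)\left(- \sqrt{2}\right)^n.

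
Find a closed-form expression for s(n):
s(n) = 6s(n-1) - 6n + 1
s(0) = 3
First-order linear with linear forcing.
Homogeneous solution: s_h(n) = A·(6)^n.
Try particular s_p(n) = pn + q. Substituting:
  pn + q = 6(p(n-1) + q) - 6n + 1.
Matching the n-coefficient: p = 6p - 6 ⇒ p = \frac{6}{5}.
Matching constants: q = -6p + 6q + 1 ⇒ q = \frac{31}{25}.
General: s(n) = A·(6)^n + \frac{6 n}{5} + \frac{31}{25}.
Apply s(0) = 3: A + \frac{31}{25} = 3 ⇒ A = \frac{44}{25}.
So s(n) = \frac{44 \cdot 6^{n}}{25} + \frac{6 n}{5} + \frac{31}{25}.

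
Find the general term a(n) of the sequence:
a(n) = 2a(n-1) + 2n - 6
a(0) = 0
First-order linear with linear forcing.
Homogeneous solution: a_h(n) = A·(2)^n.
Try particular a_p(n) = pn + q. Substituting:
  pn + q = 2(p(n-1) + q) + 2n - 6.
Matching the n-coefficient: p = 2p + 2 ⇒ p = -2.
Matching constants: q = -2p + 2q - 6 ⇒ q = 2.
General: a(n) = A·(2)^n - 2 n + 2.
Apply a(0) = 0: A + 2 = 0 ⇒ A = -2.
So a(n) = - 2 \cdot 2^{n} - 2 n + 2.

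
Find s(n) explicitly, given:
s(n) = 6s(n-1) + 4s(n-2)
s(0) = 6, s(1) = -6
Characteristic equation: x² - 6x - 4 = 0.
Discriminant Δ = (6)² + 4·(4) = 52.
Roots r₁,₂ = (6 ± √52)/2, so r₁ = 3 + \sqrt{13}, r₂ = 3 - \sqrt{13}.
General solution: s(n) = A·r₁^n + B·r₂^n.
From the initial conditions, A + B = 6 and r₁A + r₂B = -6.
Since r₁ - r₂ = √52: A = (-6 - (6)r₂)/√52 = 3 - \frac{12 \sqrt{13}}{13}, and B = 6 - A = 3 + \frac{12 \sqrt{13}}{13}.
So s(n) = \left(3 - \frac{12 \sqrt{13}}{13}\right)\left(3 + \sqrt{13}\right)^n + \left(3 + \frac{12 \sqrt{13}}{13}\right)\left(3 - \sqrt{13}\right)^n.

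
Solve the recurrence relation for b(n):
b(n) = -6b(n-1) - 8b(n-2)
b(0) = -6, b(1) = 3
Characteristic equation: x² + 6x + 8 = 0, which factors as (x - (-4))(x - (-2)) = 0.
Roots r₁ = -4, r₂ = -2 (distinct).
General solution: b(n) = A·(-4)^n + B·(-2)^n.
From b(0) = -6: A + B = -6.
From b(1) = 3: -4A - 2B = 3.
Solving: A = \frac{9}{2}, B = - \frac{21}{2}.
So b(n) = - \frac{21 \left(-2\right)^{n}}{2} + \frac{9 \left(-4\right)^{n}}{2}.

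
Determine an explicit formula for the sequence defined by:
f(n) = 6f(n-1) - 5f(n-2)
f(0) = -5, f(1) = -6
Characteristic equation: x² - 6x + 5 = 0, which factors as (x - (5))(x - (1)) = 0.
Roots r₁ = 5, r₂ = 1 (distinct).
General solution: f(n) = A·(5)^n + B·(1)^n.
From f(0) = -5: A + B = -5.
From f(1) = -6: 5A + B = -6.
Solving: A = - \frac{1}{4}, B = - \frac{19}{4}.
So f(n) = - \frac{5^{n}}{4} - \frac{19}{4}.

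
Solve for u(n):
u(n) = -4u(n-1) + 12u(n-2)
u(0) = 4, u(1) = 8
Characteristic equation: x² + 4x - 12 = 0, which factors as (x - (-6))(x - (2)) = 0.
Roots r₁ = -6, r₂ = 2 (distinct).
General solution: u(n) = A·(-6)^n + B·(2)^n.
From u(0) = 4: A + B = 4.
From u(1) = 8: -6A + 2B = 8.
Solving: A = 0, B = 4.
So u(n) = 4 \cdot 2^{n}.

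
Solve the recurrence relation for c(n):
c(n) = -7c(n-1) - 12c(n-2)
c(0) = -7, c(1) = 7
Characteristic equation: x² + 7x + 12 = 0, which factors as (x - (-3))(x - (-4)) = 0.
Roots r₁ = -3, r₂ = -4 (distinct).
General solution: c(n) = A·(-3)^n + B·(-4)^n.
From c(0) = -7: A + B = -7.
From c(1) = 7: -3A - 4B = 7.
Solving: A = -21, B = 14.
So c(n) = - 21 \left(-3\right)^{n} + 14 \left(-4\right)^{n}.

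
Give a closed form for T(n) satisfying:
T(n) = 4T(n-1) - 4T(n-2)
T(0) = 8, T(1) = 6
Characteristic equation: x² - 4x + 4 = 0, which is (x - (2))².
Repeated root r = 2.
General solution: T(n) = (A + Bn)·(2)^n.
From T(0) = 8: A = 8.
From T(1) = 6: (A + B)·(2) = 6 ⇒ B = -5.
So T(n) = \left(8 - 5 n\right) \cdot (2)^n.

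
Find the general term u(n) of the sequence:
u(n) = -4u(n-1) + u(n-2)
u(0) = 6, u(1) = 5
Characteristic equation: x² + 4x - 1 = 0.
Discriminant Δ = (-4)² + 4·(1) = 20.
Roots r₁,₂ = (-4 ± √20)/2, so r₁ = -2 + \sqrt{5}, r₂ = - \sqrt{5} - 2.
General solution: u(n) = A·r₁^n + B·r₂^n.
From the initial conditions, A + B = 6 and r₁A + r₂B = 5.
Since r₁ - r₂ = √20: A = (5 - (6)r₂)/√20 = 3 + \frac{17 \sqrt{5}}{10}, and B = 6 - A = 3 - \frac{17 \sqrt{5}}{10}.
So u(n) = \left(3 + \frac{17 \sqrt{5}}{10}\right)\left(-2 + \sqrt{5}\right)^n + \left(3 - \frac{17 \sqrt{5}}{10}\right)\left(- \sqrt{5} - 2\right)^n.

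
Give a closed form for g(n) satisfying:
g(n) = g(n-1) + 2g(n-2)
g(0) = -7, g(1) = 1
Characteristic equation: x² - x - 2 = 0, which factors as (x - (-1))(x - (2)) = 0.
Roots r₁ = -1, r₂ = 2 (distinct).
General solution: g(n) = A·(-1)^n + B·(2)^n.
From g(0) = -7: A + B = -7.
From g(1) = 1: -A + 2B = 1.
Solving: A = -5, B = -2.
So g(n) = - 5 \left(-1\right)^{n} - 2 \cdot 2^{n}.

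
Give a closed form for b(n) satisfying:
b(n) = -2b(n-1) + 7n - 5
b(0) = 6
First-order linear with linear forcing.
Homogeneous solution: b_h(n) = A·(-2)^n.
Try particular b_p(n) = pn + q. Substituting:
  pn + q = -2(p(n-1) + q) + 7n - 5.
Matching the n-coefficient: p = -2p + 7 ⇒ p = \frac{7}{3}.
Matching constants: q = 2p - 2q - 5 ⇒ q = - \frac{1}{9}.
General: b(n) = A·(-2)^n + \frac{7 n}{3} - \frac{1}{9}.
Apply b(0) = 6: A - \frac{1}{9} = 6 ⇒ A = \frac{55}{9}.
So b(n) = \frac{55 \left(-2\right)^{n}}{9} + \frac{7 n}{3} - \frac{1}{9}.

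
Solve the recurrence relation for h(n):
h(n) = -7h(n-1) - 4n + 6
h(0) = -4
First-order linear with linear forcing.
Homogeneous solution: h_h(n) = A·(-7)^n.
Try particular h_p(n) = pn + q. Substituting:
  pn + q = -7(p(n-1) + q) - 4n + 6.
Matching the n-coefficient: p = -7p - 4 ⇒ p = - \frac{1}{2}.
Matching constants: q = 7p - 7q + 6 ⇒ q = \frac{5}{16}.
General: h(n) = A·(-7)^n - \frac{n}{2} + \frac{5}{16}.
Apply h(0) = -4: A + \frac{5}{16} = -4 ⇒ A = - \frac{69}{16}.
So h(n) = - \frac{69 \left(-7\right)^{n}}{16} - \frac{n}{2} + \frac{5}{16}.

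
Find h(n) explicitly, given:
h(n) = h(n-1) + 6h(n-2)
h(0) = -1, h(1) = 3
Characteristic equation: x² - x - 6 = 0, which factors as (x - (-2))(x - (3)) = 0.
Roots r₁ = -2, r₂ = 3 (distinct).
General solution: h(n) = A·(-2)^n + B·(3)^n.
From h(0) = -1: A + B = -1.
From h(1) = 3: -2A + 3B = 3.
Solving: A = - \frac{6}{5}, B = \frac{1}{5}.
So h(n) = - \frac{6 \left(-2\right)^{n}}{5} + \frac{3^{n}}{5}.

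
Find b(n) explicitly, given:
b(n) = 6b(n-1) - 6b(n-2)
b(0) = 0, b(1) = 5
Characteristic equation: x² - 6x + 6 = 0.
Discriminant Δ = (6)² + 4·(-6) = 12.
Roots r₁,₂ = (6 ± √12)/2, so r₁ = \sqrt{3} + 3, r₂ = 3 - \sqrt{3}.
General solution: b(n) = A·r₁^n + B·r₂^n.
From the initial conditions, A + B = 0 and r₁A + r₂B = 5.
Since r₁ - r₂ = √12: A = (5 - (0)r₂)/√12 = \frac{5 \sqrt{3}}{6}, and B = 0 - A = - \frac{5 \sqrt{3}}{6}.
So b(n) = \left(\frac{5 \sqrt{3}}{6}\right)\left(\sqrt{3} + 3\right)^n + \left(- \frac{5 \sqrt{3}}{6}\right)\left(3 - \sqrt{3}\right)^n.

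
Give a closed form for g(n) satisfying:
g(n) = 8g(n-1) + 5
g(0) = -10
First-order linear non-homogeneous.
Homogeneous solution: g_h(n) = A·(8)^n.
Try constant particular solution g_p = K: K = 8K + 5 ⇒ K = - \frac{5}{7}.
General: g(n) = A·(8)^n - \frac{5}{7}.
Apply g(0) = -10: A - \frac{5}{7} = -10 ⇒ A = - \frac{65}{7}.
So g(n) = - \frac{65 \cdot 8^{n}}{7} - \frac{5}{7}.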